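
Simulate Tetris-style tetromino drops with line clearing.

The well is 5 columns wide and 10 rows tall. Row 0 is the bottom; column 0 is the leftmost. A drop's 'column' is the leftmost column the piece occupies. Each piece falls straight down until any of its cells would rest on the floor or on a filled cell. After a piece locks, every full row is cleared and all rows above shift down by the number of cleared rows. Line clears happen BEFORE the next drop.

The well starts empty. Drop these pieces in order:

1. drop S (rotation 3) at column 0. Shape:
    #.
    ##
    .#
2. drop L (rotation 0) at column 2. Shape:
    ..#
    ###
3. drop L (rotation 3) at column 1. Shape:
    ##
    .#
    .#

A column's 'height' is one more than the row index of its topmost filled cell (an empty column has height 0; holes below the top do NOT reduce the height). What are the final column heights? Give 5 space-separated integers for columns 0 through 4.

Answer: 3 4 4 1 2

Derivation:
Drop 1: S rot3 at col 0 lands with bottom-row=0; cleared 0 line(s) (total 0); column heights now [3 2 0 0 0], max=3
Drop 2: L rot0 at col 2 lands with bottom-row=0; cleared 0 line(s) (total 0); column heights now [3 2 1 1 2], max=3
Drop 3: L rot3 at col 1 lands with bottom-row=1; cleared 0 line(s) (total 0); column heights now [3 4 4 1 2], max=4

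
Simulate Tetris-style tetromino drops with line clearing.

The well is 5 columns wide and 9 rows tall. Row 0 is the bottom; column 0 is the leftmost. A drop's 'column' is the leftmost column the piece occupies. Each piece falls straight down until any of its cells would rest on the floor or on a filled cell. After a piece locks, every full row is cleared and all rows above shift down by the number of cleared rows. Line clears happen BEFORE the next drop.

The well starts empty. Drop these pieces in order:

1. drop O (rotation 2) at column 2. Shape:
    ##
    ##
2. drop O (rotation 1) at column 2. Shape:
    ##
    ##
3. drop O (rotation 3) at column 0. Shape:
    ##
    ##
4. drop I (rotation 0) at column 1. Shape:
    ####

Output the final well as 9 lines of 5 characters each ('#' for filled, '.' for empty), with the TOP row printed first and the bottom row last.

Answer: .....
.....
.....
.....
.####
..##.
..##.
####.
####.

Derivation:
Drop 1: O rot2 at col 2 lands with bottom-row=0; cleared 0 line(s) (total 0); column heights now [0 0 2 2 0], max=2
Drop 2: O rot1 at col 2 lands with bottom-row=2; cleared 0 line(s) (total 0); column heights now [0 0 4 4 0], max=4
Drop 3: O rot3 at col 0 lands with bottom-row=0; cleared 0 line(s) (total 0); column heights now [2 2 4 4 0], max=4
Drop 4: I rot0 at col 1 lands with bottom-row=4; cleared 0 line(s) (total 0); column heights now [2 5 5 5 5], max=5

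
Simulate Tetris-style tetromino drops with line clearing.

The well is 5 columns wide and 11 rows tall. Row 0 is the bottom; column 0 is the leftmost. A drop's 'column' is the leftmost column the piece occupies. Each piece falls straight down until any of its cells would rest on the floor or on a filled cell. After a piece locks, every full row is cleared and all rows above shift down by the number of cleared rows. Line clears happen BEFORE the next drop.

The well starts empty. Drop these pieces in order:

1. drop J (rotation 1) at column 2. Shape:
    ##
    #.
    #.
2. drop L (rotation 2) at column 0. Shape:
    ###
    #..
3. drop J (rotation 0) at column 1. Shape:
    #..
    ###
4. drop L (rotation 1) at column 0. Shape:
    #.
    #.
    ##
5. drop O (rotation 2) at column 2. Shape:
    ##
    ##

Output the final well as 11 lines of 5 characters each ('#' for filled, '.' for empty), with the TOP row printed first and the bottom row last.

Drop 1: J rot1 at col 2 lands with bottom-row=0; cleared 0 line(s) (total 0); column heights now [0 0 3 3 0], max=3
Drop 2: L rot2 at col 0 lands with bottom-row=2; cleared 0 line(s) (total 0); column heights now [4 4 4 3 0], max=4
Drop 3: J rot0 at col 1 lands with bottom-row=4; cleared 0 line(s) (total 0); column heights now [4 6 5 5 0], max=6
Drop 4: L rot1 at col 0 lands with bottom-row=6; cleared 0 line(s) (total 0); column heights now [9 7 5 5 0], max=9
Drop 5: O rot2 at col 2 lands with bottom-row=5; cleared 0 line(s) (total 0); column heights now [9 7 7 7 0], max=9

Answer: .....
.....
#....
#....
####.
.###.
.###.
###..
#.##.
..#..
..#..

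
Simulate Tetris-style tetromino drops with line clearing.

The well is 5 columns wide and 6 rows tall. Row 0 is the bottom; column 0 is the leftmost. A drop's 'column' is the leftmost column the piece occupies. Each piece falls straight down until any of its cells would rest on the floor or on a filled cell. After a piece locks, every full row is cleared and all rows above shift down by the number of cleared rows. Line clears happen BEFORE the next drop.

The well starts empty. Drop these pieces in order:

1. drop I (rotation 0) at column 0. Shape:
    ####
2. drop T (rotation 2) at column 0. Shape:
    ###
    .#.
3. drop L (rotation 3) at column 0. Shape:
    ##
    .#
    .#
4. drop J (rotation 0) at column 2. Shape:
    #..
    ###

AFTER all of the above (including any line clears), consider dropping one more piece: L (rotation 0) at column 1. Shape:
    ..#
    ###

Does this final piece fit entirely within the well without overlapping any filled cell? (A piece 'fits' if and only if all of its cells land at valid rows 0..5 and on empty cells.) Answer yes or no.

Answer: no

Derivation:
Drop 1: I rot0 at col 0 lands with bottom-row=0; cleared 0 line(s) (total 0); column heights now [1 1 1 1 0], max=1
Drop 2: T rot2 at col 0 lands with bottom-row=1; cleared 0 line(s) (total 0); column heights now [3 3 3 1 0], max=3
Drop 3: L rot3 at col 0 lands with bottom-row=3; cleared 0 line(s) (total 0); column heights now [6 6 3 1 0], max=6
Drop 4: J rot0 at col 2 lands with bottom-row=3; cleared 0 line(s) (total 0); column heights now [6 6 5 4 4], max=6
Test piece L rot0 at col 1 (width 3): heights before test = [6 6 5 4 4]; fits = False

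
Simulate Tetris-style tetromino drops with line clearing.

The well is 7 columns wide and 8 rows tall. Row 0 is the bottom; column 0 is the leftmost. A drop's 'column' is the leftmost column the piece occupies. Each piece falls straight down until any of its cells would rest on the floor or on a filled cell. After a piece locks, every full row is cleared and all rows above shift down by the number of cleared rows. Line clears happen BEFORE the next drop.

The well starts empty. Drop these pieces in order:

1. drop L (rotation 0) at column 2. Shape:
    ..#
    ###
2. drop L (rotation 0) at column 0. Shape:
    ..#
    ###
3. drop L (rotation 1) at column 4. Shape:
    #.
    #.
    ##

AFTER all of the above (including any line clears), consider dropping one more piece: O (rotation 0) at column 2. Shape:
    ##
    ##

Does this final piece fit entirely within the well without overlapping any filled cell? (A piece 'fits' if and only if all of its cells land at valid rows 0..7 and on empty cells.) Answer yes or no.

Drop 1: L rot0 at col 2 lands with bottom-row=0; cleared 0 line(s) (total 0); column heights now [0 0 1 1 2 0 0], max=2
Drop 2: L rot0 at col 0 lands with bottom-row=1; cleared 0 line(s) (total 0); column heights now [2 2 3 1 2 0 0], max=3
Drop 3: L rot1 at col 4 lands with bottom-row=2; cleared 0 line(s) (total 0); column heights now [2 2 3 1 5 3 0], max=5
Test piece O rot0 at col 2 (width 2): heights before test = [2 2 3 1 5 3 0]; fits = True

Answer: yes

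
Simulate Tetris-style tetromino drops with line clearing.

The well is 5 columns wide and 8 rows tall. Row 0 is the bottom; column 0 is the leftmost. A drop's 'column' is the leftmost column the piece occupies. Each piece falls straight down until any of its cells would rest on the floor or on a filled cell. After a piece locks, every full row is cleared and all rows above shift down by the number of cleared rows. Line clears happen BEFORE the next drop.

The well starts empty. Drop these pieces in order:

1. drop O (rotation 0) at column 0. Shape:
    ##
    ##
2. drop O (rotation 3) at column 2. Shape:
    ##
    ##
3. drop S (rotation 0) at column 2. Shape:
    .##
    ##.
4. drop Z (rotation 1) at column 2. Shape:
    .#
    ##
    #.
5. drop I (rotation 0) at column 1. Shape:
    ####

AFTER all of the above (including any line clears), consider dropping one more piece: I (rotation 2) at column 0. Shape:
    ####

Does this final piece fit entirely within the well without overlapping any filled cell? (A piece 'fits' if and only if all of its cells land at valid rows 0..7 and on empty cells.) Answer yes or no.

Answer: yes

Derivation:
Drop 1: O rot0 at col 0 lands with bottom-row=0; cleared 0 line(s) (total 0); column heights now [2 2 0 0 0], max=2
Drop 2: O rot3 at col 2 lands with bottom-row=0; cleared 0 line(s) (total 0); column heights now [2 2 2 2 0], max=2
Drop 3: S rot0 at col 2 lands with bottom-row=2; cleared 0 line(s) (total 0); column heights now [2 2 3 4 4], max=4
Drop 4: Z rot1 at col 2 lands with bottom-row=3; cleared 0 line(s) (total 0); column heights now [2 2 5 6 4], max=6
Drop 5: I rot0 at col 1 lands with bottom-row=6; cleared 0 line(s) (total 0); column heights now [2 7 7 7 7], max=7
Test piece I rot2 at col 0 (width 4): heights before test = [2 7 7 7 7]; fits = True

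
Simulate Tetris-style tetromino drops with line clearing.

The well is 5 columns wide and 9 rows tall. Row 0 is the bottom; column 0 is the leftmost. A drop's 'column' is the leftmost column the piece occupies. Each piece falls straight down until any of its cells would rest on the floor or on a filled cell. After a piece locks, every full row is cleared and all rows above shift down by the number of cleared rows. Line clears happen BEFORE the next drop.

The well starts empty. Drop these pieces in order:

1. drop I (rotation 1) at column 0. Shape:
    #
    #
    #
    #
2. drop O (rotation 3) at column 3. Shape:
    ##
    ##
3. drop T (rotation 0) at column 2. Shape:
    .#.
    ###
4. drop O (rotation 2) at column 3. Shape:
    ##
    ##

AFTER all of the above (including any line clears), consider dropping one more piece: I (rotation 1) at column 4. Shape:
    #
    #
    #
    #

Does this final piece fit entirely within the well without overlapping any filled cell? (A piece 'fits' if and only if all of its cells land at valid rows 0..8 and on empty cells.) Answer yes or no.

Answer: no

Derivation:
Drop 1: I rot1 at col 0 lands with bottom-row=0; cleared 0 line(s) (total 0); column heights now [4 0 0 0 0], max=4
Drop 2: O rot3 at col 3 lands with bottom-row=0; cleared 0 line(s) (total 0); column heights now [4 0 0 2 2], max=4
Drop 3: T rot0 at col 2 lands with bottom-row=2; cleared 0 line(s) (total 0); column heights now [4 0 3 4 3], max=4
Drop 4: O rot2 at col 3 lands with bottom-row=4; cleared 0 line(s) (total 0); column heights now [4 0 3 6 6], max=6
Test piece I rot1 at col 4 (width 1): heights before test = [4 0 3 6 6]; fits = False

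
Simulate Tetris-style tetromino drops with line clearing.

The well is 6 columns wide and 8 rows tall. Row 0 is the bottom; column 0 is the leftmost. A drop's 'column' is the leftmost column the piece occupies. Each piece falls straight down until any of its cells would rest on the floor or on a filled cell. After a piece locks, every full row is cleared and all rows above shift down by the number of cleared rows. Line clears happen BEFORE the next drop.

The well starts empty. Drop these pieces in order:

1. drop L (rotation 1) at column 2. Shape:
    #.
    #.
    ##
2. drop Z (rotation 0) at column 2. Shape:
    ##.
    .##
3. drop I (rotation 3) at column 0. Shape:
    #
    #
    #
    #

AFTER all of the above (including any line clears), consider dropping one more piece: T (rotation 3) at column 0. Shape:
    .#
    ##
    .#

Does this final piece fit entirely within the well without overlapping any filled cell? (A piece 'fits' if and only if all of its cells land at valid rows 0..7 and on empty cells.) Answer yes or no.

Drop 1: L rot1 at col 2 lands with bottom-row=0; cleared 0 line(s) (total 0); column heights now [0 0 3 1 0 0], max=3
Drop 2: Z rot0 at col 2 lands with bottom-row=2; cleared 0 line(s) (total 0); column heights now [0 0 4 4 3 0], max=4
Drop 3: I rot3 at col 0 lands with bottom-row=0; cleared 0 line(s) (total 0); column heights now [4 0 4 4 3 0], max=4
Test piece T rot3 at col 0 (width 2): heights before test = [4 0 4 4 3 0]; fits = True

Answer: yes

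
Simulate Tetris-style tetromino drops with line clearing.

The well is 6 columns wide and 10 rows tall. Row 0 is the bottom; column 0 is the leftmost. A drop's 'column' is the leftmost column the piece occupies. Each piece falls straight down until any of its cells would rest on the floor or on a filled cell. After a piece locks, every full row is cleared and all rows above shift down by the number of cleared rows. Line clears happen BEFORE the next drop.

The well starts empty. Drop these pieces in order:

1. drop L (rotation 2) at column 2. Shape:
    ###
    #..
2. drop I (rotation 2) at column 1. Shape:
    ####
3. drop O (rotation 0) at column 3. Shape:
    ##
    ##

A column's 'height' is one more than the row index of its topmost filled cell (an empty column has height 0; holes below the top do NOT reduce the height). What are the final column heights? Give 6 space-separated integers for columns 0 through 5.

Drop 1: L rot2 at col 2 lands with bottom-row=0; cleared 0 line(s) (total 0); column heights now [0 0 2 2 2 0], max=2
Drop 2: I rot2 at col 1 lands with bottom-row=2; cleared 0 line(s) (total 0); column heights now [0 3 3 3 3 0], max=3
Drop 3: O rot0 at col 3 lands with bottom-row=3; cleared 0 line(s) (total 0); column heights now [0 3 3 5 5 0], max=5

Answer: 0 3 3 5 5 0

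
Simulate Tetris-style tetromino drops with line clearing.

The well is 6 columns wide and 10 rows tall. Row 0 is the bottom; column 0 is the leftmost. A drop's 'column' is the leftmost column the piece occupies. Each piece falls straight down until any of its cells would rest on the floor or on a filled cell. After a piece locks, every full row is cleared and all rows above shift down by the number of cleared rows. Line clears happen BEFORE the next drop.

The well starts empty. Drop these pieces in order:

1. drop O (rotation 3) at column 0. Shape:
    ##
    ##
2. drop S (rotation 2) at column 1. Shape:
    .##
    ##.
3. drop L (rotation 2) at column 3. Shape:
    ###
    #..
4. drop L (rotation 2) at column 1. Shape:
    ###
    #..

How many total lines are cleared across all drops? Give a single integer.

Answer: 0

Derivation:
Drop 1: O rot3 at col 0 lands with bottom-row=0; cleared 0 line(s) (total 0); column heights now [2 2 0 0 0 0], max=2
Drop 2: S rot2 at col 1 lands with bottom-row=2; cleared 0 line(s) (total 0); column heights now [2 3 4 4 0 0], max=4
Drop 3: L rot2 at col 3 lands with bottom-row=4; cleared 0 line(s) (total 0); column heights now [2 3 4 6 6 6], max=6
Drop 4: L rot2 at col 1 lands with bottom-row=5; cleared 0 line(s) (total 0); column heights now [2 7 7 7 6 6], max=7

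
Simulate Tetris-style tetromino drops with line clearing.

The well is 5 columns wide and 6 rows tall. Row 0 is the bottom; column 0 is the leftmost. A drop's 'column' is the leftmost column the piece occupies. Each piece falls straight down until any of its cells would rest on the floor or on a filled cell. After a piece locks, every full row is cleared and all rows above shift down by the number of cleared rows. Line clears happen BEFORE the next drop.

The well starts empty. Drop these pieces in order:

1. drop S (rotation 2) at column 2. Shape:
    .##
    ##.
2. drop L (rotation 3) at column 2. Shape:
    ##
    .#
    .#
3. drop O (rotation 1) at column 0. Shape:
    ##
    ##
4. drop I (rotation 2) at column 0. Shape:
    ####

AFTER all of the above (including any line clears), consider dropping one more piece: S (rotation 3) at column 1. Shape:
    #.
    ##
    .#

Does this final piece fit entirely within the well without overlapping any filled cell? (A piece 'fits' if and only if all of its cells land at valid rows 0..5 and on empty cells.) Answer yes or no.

Answer: no

Derivation:
Drop 1: S rot2 at col 2 lands with bottom-row=0; cleared 0 line(s) (total 0); column heights now [0 0 1 2 2], max=2
Drop 2: L rot3 at col 2 lands with bottom-row=2; cleared 0 line(s) (total 0); column heights now [0 0 5 5 2], max=5
Drop 3: O rot1 at col 0 lands with bottom-row=0; cleared 0 line(s) (total 0); column heights now [2 2 5 5 2], max=5
Drop 4: I rot2 at col 0 lands with bottom-row=5; cleared 0 line(s) (total 0); column heights now [6 6 6 6 2], max=6
Test piece S rot3 at col 1 (width 2): heights before test = [6 6 6 6 2]; fits = False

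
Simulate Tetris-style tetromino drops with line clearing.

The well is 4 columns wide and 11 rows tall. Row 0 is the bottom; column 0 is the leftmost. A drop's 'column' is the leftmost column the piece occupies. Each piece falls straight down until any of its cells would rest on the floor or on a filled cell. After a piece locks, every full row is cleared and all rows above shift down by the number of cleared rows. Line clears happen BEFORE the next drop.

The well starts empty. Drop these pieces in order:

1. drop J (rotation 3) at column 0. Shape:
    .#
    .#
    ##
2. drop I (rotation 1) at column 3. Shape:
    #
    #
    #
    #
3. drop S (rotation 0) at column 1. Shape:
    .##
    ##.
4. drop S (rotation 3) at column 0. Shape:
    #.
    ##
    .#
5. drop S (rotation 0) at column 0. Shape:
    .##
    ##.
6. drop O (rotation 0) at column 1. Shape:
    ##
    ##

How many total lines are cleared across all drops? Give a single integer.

Drop 1: J rot3 at col 0 lands with bottom-row=0; cleared 0 line(s) (total 0); column heights now [1 3 0 0], max=3
Drop 2: I rot1 at col 3 lands with bottom-row=0; cleared 0 line(s) (total 0); column heights now [1 3 0 4], max=4
Drop 3: S rot0 at col 1 lands with bottom-row=3; cleared 0 line(s) (total 0); column heights now [1 4 5 5], max=5
Drop 4: S rot3 at col 0 lands with bottom-row=4; cleared 0 line(s) (total 0); column heights now [7 6 5 5], max=7
Drop 5: S rot0 at col 0 lands with bottom-row=7; cleared 0 line(s) (total 0); column heights now [8 9 9 5], max=9
Drop 6: O rot0 at col 1 lands with bottom-row=9; cleared 0 line(s) (total 0); column heights now [8 11 11 5], max=11

Answer: 0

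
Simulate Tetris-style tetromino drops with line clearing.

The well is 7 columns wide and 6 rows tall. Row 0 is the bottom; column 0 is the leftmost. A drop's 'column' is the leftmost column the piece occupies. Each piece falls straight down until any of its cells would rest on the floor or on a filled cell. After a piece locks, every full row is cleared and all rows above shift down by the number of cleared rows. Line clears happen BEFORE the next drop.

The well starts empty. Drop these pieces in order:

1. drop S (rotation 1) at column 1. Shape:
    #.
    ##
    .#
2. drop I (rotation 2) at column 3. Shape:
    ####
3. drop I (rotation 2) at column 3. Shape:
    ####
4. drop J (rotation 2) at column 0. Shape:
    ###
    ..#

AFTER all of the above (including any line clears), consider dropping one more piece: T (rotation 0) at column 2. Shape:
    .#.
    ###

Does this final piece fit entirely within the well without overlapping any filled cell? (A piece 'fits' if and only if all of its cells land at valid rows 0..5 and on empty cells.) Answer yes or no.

Drop 1: S rot1 at col 1 lands with bottom-row=0; cleared 0 line(s) (total 0); column heights now [0 3 2 0 0 0 0], max=3
Drop 2: I rot2 at col 3 lands with bottom-row=0; cleared 0 line(s) (total 0); column heights now [0 3 2 1 1 1 1], max=3
Drop 3: I rot2 at col 3 lands with bottom-row=1; cleared 0 line(s) (total 0); column heights now [0 3 2 2 2 2 2], max=3
Drop 4: J rot2 at col 0 lands with bottom-row=2; cleared 0 line(s) (total 0); column heights now [4 4 4 2 2 2 2], max=4
Test piece T rot0 at col 2 (width 3): heights before test = [4 4 4 2 2 2 2]; fits = True

Answer: yes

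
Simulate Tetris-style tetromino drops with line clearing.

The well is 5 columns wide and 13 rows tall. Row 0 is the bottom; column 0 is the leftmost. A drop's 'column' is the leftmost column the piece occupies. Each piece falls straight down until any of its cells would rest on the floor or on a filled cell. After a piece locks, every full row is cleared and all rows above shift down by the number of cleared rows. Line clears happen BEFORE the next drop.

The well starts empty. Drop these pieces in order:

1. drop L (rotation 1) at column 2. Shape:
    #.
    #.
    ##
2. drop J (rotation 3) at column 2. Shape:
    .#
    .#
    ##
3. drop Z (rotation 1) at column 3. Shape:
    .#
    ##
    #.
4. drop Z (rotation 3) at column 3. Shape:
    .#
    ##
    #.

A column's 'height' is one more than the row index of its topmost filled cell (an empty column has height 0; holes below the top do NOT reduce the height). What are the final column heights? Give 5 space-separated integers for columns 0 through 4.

Answer: 0 0 4 10 11

Derivation:
Drop 1: L rot1 at col 2 lands with bottom-row=0; cleared 0 line(s) (total 0); column heights now [0 0 3 1 0], max=3
Drop 2: J rot3 at col 2 lands with bottom-row=3; cleared 0 line(s) (total 0); column heights now [0 0 4 6 0], max=6
Drop 3: Z rot1 at col 3 lands with bottom-row=6; cleared 0 line(s) (total 0); column heights now [0 0 4 8 9], max=9
Drop 4: Z rot3 at col 3 lands with bottom-row=8; cleared 0 line(s) (total 0); column heights now [0 0 4 10 11], max=11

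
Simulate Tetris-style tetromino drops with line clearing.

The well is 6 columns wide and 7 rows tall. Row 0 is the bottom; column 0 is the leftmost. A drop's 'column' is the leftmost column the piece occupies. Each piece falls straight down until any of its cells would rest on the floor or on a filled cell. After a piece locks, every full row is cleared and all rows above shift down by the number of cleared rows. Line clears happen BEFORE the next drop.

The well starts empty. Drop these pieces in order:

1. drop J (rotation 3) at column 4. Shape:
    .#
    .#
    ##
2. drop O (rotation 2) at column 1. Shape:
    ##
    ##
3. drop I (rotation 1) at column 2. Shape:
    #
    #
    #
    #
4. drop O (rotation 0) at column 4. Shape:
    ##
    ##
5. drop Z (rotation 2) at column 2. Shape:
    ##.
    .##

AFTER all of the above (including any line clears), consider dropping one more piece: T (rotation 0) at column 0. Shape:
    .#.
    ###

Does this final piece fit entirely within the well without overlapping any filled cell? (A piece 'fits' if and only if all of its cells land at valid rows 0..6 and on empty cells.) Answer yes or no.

Drop 1: J rot3 at col 4 lands with bottom-row=0; cleared 0 line(s) (total 0); column heights now [0 0 0 0 1 3], max=3
Drop 2: O rot2 at col 1 lands with bottom-row=0; cleared 0 line(s) (total 0); column heights now [0 2 2 0 1 3], max=3
Drop 3: I rot1 at col 2 lands with bottom-row=2; cleared 0 line(s) (total 0); column heights now [0 2 6 0 1 3], max=6
Drop 4: O rot0 at col 4 lands with bottom-row=3; cleared 0 line(s) (total 0); column heights now [0 2 6 0 5 5], max=6
Drop 5: Z rot2 at col 2 lands with bottom-row=5; cleared 0 line(s) (total 0); column heights now [0 2 7 7 6 5], max=7
Test piece T rot0 at col 0 (width 3): heights before test = [0 2 7 7 6 5]; fits = False

Answer: no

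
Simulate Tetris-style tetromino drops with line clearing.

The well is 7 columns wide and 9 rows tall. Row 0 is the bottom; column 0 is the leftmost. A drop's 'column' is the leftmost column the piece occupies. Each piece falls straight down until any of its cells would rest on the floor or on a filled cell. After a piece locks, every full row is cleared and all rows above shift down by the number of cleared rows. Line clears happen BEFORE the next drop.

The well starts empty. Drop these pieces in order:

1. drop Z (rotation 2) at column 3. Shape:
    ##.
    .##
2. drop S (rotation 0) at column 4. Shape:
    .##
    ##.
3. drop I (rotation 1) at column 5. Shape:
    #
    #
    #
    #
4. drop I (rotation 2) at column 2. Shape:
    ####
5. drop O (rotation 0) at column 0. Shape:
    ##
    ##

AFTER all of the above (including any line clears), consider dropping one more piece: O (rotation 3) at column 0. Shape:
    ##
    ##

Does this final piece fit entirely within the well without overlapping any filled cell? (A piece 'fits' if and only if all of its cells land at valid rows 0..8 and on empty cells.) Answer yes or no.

Drop 1: Z rot2 at col 3 lands with bottom-row=0; cleared 0 line(s) (total 0); column heights now [0 0 0 2 2 1 0], max=2
Drop 2: S rot0 at col 4 lands with bottom-row=2; cleared 0 line(s) (total 0); column heights now [0 0 0 2 3 4 4], max=4
Drop 3: I rot1 at col 5 lands with bottom-row=4; cleared 0 line(s) (total 0); column heights now [0 0 0 2 3 8 4], max=8
Drop 4: I rot2 at col 2 lands with bottom-row=8; cleared 0 line(s) (total 0); column heights now [0 0 9 9 9 9 4], max=9
Drop 5: O rot0 at col 0 lands with bottom-row=0; cleared 0 line(s) (total 0); column heights now [2 2 9 9 9 9 4], max=9
Test piece O rot3 at col 0 (width 2): heights before test = [2 2 9 9 9 9 4]; fits = True

Answer: yes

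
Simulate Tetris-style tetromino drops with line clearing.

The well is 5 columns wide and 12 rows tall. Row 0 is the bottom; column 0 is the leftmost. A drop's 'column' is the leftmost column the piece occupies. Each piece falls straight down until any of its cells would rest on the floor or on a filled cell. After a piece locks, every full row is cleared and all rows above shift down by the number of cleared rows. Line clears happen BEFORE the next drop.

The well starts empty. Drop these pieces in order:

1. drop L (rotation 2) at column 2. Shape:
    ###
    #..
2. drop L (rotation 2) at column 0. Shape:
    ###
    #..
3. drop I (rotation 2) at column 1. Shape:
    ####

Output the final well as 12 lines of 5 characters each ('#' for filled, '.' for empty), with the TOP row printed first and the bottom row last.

Answer: .....
.....
.....
.....
.....
.....
.....
.....
.####
###..
#.###
..#..

Derivation:
Drop 1: L rot2 at col 2 lands with bottom-row=0; cleared 0 line(s) (total 0); column heights now [0 0 2 2 2], max=2
Drop 2: L rot2 at col 0 lands with bottom-row=1; cleared 0 line(s) (total 0); column heights now [3 3 3 2 2], max=3
Drop 3: I rot2 at col 1 lands with bottom-row=3; cleared 0 line(s) (total 0); column heights now [3 4 4 4 4], max=4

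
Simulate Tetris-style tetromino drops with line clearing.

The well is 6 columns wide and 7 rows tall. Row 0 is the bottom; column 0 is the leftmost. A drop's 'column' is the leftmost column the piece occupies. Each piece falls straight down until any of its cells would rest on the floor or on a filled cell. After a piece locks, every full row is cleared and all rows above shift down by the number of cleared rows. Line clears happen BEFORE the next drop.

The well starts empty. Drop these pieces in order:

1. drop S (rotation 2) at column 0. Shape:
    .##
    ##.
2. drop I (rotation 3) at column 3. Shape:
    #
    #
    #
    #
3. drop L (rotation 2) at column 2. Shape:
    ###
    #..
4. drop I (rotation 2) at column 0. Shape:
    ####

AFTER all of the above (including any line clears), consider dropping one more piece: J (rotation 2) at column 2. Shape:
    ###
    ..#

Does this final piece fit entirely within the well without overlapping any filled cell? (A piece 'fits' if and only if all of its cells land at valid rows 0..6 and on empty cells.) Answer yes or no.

Answer: yes

Derivation:
Drop 1: S rot2 at col 0 lands with bottom-row=0; cleared 0 line(s) (total 0); column heights now [1 2 2 0 0 0], max=2
Drop 2: I rot3 at col 3 lands with bottom-row=0; cleared 0 line(s) (total 0); column heights now [1 2 2 4 0 0], max=4
Drop 3: L rot2 at col 2 lands with bottom-row=3; cleared 0 line(s) (total 0); column heights now [1 2 5 5 5 0], max=5
Drop 4: I rot2 at col 0 lands with bottom-row=5; cleared 0 line(s) (total 0); column heights now [6 6 6 6 5 0], max=6
Test piece J rot2 at col 2 (width 3): heights before test = [6 6 6 6 5 0]; fits = True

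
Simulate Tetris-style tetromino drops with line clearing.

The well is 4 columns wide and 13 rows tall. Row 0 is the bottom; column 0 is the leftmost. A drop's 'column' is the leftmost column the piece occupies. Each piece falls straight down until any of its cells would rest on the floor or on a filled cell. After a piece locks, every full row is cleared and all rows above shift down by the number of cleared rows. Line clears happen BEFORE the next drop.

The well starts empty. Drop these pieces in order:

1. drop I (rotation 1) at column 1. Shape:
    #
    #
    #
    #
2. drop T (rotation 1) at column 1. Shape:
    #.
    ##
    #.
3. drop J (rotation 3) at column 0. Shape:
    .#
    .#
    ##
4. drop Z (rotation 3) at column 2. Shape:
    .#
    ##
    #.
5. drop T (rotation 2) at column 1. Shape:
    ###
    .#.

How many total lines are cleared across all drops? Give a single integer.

Drop 1: I rot1 at col 1 lands with bottom-row=0; cleared 0 line(s) (total 0); column heights now [0 4 0 0], max=4
Drop 2: T rot1 at col 1 lands with bottom-row=4; cleared 0 line(s) (total 0); column heights now [0 7 6 0], max=7
Drop 3: J rot3 at col 0 lands with bottom-row=7; cleared 0 line(s) (total 0); column heights now [8 10 6 0], max=10
Drop 4: Z rot3 at col 2 lands with bottom-row=6; cleared 1 line(s) (total 1); column heights now [0 9 7 8], max=9
Drop 5: T rot2 at col 1 lands with bottom-row=8; cleared 0 line(s) (total 1); column heights now [0 10 10 10], max=10

Answer: 1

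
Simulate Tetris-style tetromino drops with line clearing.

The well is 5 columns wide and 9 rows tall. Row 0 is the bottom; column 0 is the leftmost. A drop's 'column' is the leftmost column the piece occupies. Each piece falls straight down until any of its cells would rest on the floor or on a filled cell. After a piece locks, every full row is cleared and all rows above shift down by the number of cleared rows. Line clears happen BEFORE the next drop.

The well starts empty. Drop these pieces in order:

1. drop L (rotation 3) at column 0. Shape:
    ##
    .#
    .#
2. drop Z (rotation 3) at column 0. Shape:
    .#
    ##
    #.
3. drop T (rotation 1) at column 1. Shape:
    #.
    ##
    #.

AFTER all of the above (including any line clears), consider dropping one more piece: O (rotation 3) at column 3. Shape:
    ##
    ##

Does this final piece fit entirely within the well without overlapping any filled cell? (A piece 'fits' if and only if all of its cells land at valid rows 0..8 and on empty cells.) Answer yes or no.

Answer: yes

Derivation:
Drop 1: L rot3 at col 0 lands with bottom-row=0; cleared 0 line(s) (total 0); column heights now [3 3 0 0 0], max=3
Drop 2: Z rot3 at col 0 lands with bottom-row=3; cleared 0 line(s) (total 0); column heights now [5 6 0 0 0], max=6
Drop 3: T rot1 at col 1 lands with bottom-row=6; cleared 0 line(s) (total 0); column heights now [5 9 8 0 0], max=9
Test piece O rot3 at col 3 (width 2): heights before test = [5 9 8 0 0]; fits = True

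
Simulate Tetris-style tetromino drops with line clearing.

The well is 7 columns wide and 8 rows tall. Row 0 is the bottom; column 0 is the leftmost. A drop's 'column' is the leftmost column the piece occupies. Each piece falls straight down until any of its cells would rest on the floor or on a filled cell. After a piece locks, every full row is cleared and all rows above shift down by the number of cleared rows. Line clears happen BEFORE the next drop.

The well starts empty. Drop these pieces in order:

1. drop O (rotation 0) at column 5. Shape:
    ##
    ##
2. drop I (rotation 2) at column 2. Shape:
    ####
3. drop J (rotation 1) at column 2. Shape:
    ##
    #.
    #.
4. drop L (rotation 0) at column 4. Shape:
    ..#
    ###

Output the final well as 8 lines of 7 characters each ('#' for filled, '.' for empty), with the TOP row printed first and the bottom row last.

Answer: .......
.......
..##...
..#...#
..#.###
..####.
.....##
.....##

Derivation:
Drop 1: O rot0 at col 5 lands with bottom-row=0; cleared 0 line(s) (total 0); column heights now [0 0 0 0 0 2 2], max=2
Drop 2: I rot2 at col 2 lands with bottom-row=2; cleared 0 line(s) (total 0); column heights now [0 0 3 3 3 3 2], max=3
Drop 3: J rot1 at col 2 lands with bottom-row=3; cleared 0 line(s) (total 0); column heights now [0 0 6 6 3 3 2], max=6
Drop 4: L rot0 at col 4 lands with bottom-row=3; cleared 0 line(s) (total 0); column heights now [0 0 6 6 4 4 5], max=6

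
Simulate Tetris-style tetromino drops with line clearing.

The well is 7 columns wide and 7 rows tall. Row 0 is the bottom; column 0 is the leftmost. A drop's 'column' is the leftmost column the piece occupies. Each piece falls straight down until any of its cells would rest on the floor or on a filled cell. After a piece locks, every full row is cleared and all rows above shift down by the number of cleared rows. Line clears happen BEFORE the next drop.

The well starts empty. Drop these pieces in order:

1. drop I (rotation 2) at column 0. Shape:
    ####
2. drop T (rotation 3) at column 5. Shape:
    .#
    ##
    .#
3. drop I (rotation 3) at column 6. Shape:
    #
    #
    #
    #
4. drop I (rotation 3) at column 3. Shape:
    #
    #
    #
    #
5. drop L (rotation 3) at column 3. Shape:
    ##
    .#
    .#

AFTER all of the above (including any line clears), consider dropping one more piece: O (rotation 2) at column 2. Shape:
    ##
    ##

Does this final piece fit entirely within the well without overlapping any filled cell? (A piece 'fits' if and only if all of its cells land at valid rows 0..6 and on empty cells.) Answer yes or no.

Drop 1: I rot2 at col 0 lands with bottom-row=0; cleared 0 line(s) (total 0); column heights now [1 1 1 1 0 0 0], max=1
Drop 2: T rot3 at col 5 lands with bottom-row=0; cleared 0 line(s) (total 0); column heights now [1 1 1 1 0 2 3], max=3
Drop 3: I rot3 at col 6 lands with bottom-row=3; cleared 0 line(s) (total 0); column heights now [1 1 1 1 0 2 7], max=7
Drop 4: I rot3 at col 3 lands with bottom-row=1; cleared 0 line(s) (total 0); column heights now [1 1 1 5 0 2 7], max=7
Drop 5: L rot3 at col 3 lands with bottom-row=3; cleared 0 line(s) (total 0); column heights now [1 1 1 6 6 2 7], max=7
Test piece O rot2 at col 2 (width 2): heights before test = [1 1 1 6 6 2 7]; fits = False

Answer: no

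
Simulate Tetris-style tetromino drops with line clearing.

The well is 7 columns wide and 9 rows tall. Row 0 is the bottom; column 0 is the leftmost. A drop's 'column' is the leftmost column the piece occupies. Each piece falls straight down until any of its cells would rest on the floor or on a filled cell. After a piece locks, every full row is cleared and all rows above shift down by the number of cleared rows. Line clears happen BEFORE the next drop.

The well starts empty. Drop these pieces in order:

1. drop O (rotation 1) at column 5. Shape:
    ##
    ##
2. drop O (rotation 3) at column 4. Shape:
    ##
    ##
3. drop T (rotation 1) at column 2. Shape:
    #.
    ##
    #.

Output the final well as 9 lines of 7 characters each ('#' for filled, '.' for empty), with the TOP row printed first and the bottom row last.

Answer: .......
.......
.......
.......
.......
....##.
..#.##.
..##.##
..#..##

Derivation:
Drop 1: O rot1 at col 5 lands with bottom-row=0; cleared 0 line(s) (total 0); column heights now [0 0 0 0 0 2 2], max=2
Drop 2: O rot3 at col 4 lands with bottom-row=2; cleared 0 line(s) (total 0); column heights now [0 0 0 0 4 4 2], max=4
Drop 3: T rot1 at col 2 lands with bottom-row=0; cleared 0 line(s) (total 0); column heights now [0 0 3 2 4 4 2], max=4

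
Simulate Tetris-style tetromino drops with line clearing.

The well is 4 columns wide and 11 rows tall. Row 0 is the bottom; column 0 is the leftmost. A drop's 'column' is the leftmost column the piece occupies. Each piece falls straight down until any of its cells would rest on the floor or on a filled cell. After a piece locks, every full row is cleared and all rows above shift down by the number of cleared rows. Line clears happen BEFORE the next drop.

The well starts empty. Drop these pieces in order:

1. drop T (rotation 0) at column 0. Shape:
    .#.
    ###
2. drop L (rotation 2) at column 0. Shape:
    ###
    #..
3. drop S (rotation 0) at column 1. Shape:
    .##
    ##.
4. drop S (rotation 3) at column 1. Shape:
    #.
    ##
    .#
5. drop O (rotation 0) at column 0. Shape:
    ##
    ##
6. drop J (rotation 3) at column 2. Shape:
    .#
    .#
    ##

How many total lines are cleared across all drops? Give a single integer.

Drop 1: T rot0 at col 0 lands with bottom-row=0; cleared 0 line(s) (total 0); column heights now [1 2 1 0], max=2
Drop 2: L rot2 at col 0 lands with bottom-row=1; cleared 0 line(s) (total 0); column heights now [3 3 3 0], max=3
Drop 3: S rot0 at col 1 lands with bottom-row=3; cleared 0 line(s) (total 0); column heights now [3 4 5 5], max=5
Drop 4: S rot3 at col 1 lands with bottom-row=5; cleared 0 line(s) (total 0); column heights now [3 8 7 5], max=8
Drop 5: O rot0 at col 0 lands with bottom-row=8; cleared 0 line(s) (total 0); column heights now [10 10 7 5], max=10
Drop 6: J rot3 at col 2 lands with bottom-row=7; cleared 0 line(s) (total 0); column heights now [10 10 8 10], max=10

Answer: 0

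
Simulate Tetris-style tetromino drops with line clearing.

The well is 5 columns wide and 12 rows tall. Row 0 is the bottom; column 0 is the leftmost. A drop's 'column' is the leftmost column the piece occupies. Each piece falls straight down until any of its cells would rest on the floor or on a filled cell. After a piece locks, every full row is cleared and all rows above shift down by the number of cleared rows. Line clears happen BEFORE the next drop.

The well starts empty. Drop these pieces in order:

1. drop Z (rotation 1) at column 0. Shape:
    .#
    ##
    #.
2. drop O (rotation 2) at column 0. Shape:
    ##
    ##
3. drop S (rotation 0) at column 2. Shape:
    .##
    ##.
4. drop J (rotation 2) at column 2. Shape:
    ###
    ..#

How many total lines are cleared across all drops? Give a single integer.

Drop 1: Z rot1 at col 0 lands with bottom-row=0; cleared 0 line(s) (total 0); column heights now [2 3 0 0 0], max=3
Drop 2: O rot2 at col 0 lands with bottom-row=3; cleared 0 line(s) (total 0); column heights now [5 5 0 0 0], max=5
Drop 3: S rot0 at col 2 lands with bottom-row=0; cleared 0 line(s) (total 0); column heights now [5 5 1 2 2], max=5
Drop 4: J rot2 at col 2 lands with bottom-row=2; cleared 1 line(s) (total 1); column heights now [4 4 1 2 3], max=4

Answer: 1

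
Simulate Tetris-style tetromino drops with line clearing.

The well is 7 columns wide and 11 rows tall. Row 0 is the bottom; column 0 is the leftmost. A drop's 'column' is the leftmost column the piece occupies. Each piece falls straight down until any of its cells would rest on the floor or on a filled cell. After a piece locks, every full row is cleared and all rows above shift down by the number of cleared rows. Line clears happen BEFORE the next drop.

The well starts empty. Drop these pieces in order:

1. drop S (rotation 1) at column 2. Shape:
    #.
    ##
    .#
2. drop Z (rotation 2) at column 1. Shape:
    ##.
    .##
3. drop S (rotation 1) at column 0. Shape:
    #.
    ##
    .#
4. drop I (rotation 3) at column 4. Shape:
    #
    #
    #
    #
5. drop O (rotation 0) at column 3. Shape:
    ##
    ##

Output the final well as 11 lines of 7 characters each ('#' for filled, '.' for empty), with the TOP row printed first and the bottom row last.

Answer: .......
.......
.......
#......
##.....
.#.##..
.####..
..###..
..#.#..
..###..
...##..

Derivation:
Drop 1: S rot1 at col 2 lands with bottom-row=0; cleared 0 line(s) (total 0); column heights now [0 0 3 2 0 0 0], max=3
Drop 2: Z rot2 at col 1 lands with bottom-row=3; cleared 0 line(s) (total 0); column heights now [0 5 5 4 0 0 0], max=5
Drop 3: S rot1 at col 0 lands with bottom-row=5; cleared 0 line(s) (total 0); column heights now [8 7 5 4 0 0 0], max=8
Drop 4: I rot3 at col 4 lands with bottom-row=0; cleared 0 line(s) (total 0); column heights now [8 7 5 4 4 0 0], max=8
Drop 5: O rot0 at col 3 lands with bottom-row=4; cleared 0 line(s) (total 0); column heights now [8 7 5 6 6 0 0], max=8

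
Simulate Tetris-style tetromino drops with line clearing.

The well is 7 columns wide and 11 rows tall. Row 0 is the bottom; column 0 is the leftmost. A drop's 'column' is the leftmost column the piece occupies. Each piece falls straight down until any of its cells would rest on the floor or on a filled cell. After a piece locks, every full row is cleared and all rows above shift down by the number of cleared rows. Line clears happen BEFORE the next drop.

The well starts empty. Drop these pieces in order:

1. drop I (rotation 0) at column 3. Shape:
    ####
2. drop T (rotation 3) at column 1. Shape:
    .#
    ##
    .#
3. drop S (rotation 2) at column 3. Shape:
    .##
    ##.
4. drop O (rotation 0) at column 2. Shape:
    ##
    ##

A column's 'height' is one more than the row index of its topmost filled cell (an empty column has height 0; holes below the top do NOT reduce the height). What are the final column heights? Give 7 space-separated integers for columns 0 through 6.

Answer: 0 2 5 5 3 3 1

Derivation:
Drop 1: I rot0 at col 3 lands with bottom-row=0; cleared 0 line(s) (total 0); column heights now [0 0 0 1 1 1 1], max=1
Drop 2: T rot3 at col 1 lands with bottom-row=0; cleared 0 line(s) (total 0); column heights now [0 2 3 1 1 1 1], max=3
Drop 3: S rot2 at col 3 lands with bottom-row=1; cleared 0 line(s) (total 0); column heights now [0 2 3 2 3 3 1], max=3
Drop 4: O rot0 at col 2 lands with bottom-row=3; cleared 0 line(s) (total 0); column heights now [0 2 5 5 3 3 1], max=5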